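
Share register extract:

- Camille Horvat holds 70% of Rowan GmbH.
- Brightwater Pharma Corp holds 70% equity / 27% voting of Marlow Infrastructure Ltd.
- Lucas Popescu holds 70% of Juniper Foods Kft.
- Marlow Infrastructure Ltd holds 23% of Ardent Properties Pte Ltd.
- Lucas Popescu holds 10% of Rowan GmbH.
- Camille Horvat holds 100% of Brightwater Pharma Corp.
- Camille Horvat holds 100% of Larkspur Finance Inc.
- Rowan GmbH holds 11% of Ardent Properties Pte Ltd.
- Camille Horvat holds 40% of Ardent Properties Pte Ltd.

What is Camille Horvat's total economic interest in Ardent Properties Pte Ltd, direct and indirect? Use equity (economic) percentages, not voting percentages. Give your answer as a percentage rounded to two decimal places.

63.80%

Camille reaches Ardent along 3 paths.
Via Brightwater → Marlow: 100% × 70% × 23% = 16.1%.
Direct stake: 40% = 40%.
Via Rowan: 70% × 11% = 7.7%.
Total: 16.1% + 40% + 7.7% = 63.8%.
Rounded: 63.80%.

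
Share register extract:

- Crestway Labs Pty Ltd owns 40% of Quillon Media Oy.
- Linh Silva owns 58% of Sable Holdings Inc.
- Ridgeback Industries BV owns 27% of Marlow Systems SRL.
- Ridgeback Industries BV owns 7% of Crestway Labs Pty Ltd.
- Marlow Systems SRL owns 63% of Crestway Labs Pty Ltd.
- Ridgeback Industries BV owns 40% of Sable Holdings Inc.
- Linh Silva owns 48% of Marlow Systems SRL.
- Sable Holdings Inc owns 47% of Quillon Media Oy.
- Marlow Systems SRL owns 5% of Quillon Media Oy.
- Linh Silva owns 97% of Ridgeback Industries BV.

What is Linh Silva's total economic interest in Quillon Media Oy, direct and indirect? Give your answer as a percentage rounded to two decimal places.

70.62%

Linh reaches Quillon along 7 paths.
Via Sable: 58% × 47% = 27.26%.
Via Ridgeback → Sable: 97% × 40% × 47% = 18.236%.
Via Ridgeback → Crestway: 97% × 7% × 40% = 2.716%.
Via Ridgeback → Marlow → Crestway: 97% × 27% × 63% × 40% = 6.59988%.
Via Marlow → Crestway: 48% × 63% × 40% = 12.096%.
Via Ridgeback → Marlow: 97% × 27% × 5% = 1.3095%.
Via Marlow: 48% × 5% = 2.4%.
Total: 27.26% + 18.236% + 2.716% + 6.59988% + 12.096% + 1.3095% + 2.4% = 70.61738%.
Rounded: 70.62%.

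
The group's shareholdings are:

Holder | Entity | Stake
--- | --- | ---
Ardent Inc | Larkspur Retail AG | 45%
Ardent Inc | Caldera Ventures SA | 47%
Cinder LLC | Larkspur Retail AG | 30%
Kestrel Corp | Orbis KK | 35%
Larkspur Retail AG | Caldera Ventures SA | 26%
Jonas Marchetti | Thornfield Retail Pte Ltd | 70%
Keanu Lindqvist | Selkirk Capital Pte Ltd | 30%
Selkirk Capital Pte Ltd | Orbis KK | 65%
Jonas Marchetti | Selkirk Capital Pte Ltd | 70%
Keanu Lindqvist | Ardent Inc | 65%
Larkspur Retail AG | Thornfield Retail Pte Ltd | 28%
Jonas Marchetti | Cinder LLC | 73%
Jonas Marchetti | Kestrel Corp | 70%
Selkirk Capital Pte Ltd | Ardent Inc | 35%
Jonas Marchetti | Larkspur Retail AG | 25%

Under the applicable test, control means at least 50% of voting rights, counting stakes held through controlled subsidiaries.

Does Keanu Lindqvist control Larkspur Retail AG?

Keanu holds 65% of Ardent, so Keanu controls Ardent.
In Larkspur, Keanu's side holds only 45%, not ≥ 50%.
So Keanu does not control Larkspur.

No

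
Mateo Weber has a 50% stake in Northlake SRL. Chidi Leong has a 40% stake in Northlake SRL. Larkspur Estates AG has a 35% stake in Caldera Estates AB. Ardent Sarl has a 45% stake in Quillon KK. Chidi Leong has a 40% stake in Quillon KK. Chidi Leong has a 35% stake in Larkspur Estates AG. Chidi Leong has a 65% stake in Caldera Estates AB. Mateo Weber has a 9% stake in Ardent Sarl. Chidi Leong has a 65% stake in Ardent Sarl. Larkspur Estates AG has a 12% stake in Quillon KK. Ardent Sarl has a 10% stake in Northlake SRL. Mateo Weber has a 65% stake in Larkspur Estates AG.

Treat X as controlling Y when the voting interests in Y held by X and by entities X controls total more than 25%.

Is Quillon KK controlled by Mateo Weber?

Mateo holds 65% of Larkspur, so Mateo controls Larkspur.
Larkspur holds 35% of Caldera, so Mateo controls Caldera.
Mateo holds 50% of Northlake, so Mateo controls Northlake.
In Quillon, Mateo's side holds only 12%, not > 25%.
So Mateo does not control Quillon.

No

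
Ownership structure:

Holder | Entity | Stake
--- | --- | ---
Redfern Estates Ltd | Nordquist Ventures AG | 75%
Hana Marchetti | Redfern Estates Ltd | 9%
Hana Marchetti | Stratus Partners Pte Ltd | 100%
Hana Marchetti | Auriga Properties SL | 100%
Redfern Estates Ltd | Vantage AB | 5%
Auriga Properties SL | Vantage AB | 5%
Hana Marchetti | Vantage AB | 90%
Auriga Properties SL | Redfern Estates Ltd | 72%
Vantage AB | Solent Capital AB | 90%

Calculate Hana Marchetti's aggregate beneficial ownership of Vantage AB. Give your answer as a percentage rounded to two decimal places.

Hana reaches Vantage along 4 paths.
Via Auriga: 100% × 5% = 5%.
Direct stake: 90% = 90%.
Via Auriga → Redfern: 100% × 72% × 5% = 3.6%.
Via Redfern: 9% × 5% = 0.45%.
Total: 5% + 90% + 3.6% + 0.45% = 99.05%.

99.05%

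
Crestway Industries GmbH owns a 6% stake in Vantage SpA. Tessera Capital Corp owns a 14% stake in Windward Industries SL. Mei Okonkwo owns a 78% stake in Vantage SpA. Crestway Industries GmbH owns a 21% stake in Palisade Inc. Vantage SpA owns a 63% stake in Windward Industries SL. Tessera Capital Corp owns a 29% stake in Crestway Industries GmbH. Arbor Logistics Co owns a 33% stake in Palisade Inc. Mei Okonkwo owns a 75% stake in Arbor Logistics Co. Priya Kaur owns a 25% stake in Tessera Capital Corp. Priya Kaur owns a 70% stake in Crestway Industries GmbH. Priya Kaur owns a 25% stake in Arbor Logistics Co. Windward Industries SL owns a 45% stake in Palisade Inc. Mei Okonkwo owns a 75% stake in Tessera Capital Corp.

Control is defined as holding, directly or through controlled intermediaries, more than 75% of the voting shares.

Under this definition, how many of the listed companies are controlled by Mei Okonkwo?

Mei holds 78% of Vantage, so Mei controls Vantage.
No other company's threshold is met.
Mei controls 1 company.

1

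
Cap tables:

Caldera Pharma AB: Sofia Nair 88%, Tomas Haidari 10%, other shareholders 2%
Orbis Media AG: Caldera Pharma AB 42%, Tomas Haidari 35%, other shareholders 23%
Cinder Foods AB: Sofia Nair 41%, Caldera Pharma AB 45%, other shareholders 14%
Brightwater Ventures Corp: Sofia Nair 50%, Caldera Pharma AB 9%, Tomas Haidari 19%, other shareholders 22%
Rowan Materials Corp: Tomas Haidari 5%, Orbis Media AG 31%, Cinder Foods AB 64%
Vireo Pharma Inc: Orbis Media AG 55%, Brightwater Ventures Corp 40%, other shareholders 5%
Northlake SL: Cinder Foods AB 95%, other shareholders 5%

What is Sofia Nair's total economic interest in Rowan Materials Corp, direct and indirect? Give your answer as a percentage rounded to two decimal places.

Sofia reaches Rowan along 3 paths.
Via Caldera → Orbis: 88% × 42% × 31% = 11.4576%.
Via Cinder: 41% × 64% = 26.24%.
Via Caldera → Cinder: 88% × 45% × 64% = 25.344%.
Total: 11.4576% + 26.24% + 25.344% = 63.0416%.
Rounded: 63.04%.

63.04%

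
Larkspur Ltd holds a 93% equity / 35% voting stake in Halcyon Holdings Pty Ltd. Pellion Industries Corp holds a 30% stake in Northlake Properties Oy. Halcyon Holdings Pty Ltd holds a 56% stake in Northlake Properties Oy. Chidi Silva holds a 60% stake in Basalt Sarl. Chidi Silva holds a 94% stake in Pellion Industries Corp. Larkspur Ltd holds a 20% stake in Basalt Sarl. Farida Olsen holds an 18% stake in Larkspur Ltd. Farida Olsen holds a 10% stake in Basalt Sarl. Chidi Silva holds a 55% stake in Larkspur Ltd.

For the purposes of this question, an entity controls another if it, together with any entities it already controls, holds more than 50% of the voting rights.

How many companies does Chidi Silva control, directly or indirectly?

Chidi holds 55% of Larkspur, so Chidi controls Larkspur.
Chidi holds 94% of Pellion, so Chidi controls Pellion.
Chidi and Larkspur together hold 60% + 20% = 80% of Basalt, so Chidi controls Basalt.
No other company's threshold is met.
Chidi controls 3 companies.

3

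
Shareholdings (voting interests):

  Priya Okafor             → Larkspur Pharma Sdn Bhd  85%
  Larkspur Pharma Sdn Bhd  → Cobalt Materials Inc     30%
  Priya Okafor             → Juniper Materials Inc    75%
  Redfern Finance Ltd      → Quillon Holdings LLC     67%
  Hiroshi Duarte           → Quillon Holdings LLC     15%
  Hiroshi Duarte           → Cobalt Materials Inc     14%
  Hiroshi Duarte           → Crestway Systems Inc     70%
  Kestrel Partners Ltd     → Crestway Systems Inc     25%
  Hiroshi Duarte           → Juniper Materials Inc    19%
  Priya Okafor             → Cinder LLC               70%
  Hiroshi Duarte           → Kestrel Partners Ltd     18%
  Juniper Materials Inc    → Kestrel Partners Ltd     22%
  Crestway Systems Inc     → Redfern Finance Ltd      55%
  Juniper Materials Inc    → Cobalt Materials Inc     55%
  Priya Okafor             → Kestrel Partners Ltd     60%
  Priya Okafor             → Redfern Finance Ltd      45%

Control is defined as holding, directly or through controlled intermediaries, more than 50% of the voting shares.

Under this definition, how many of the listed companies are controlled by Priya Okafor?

5

Priya holds 75% of Juniper, so Priya controls Juniper.
Priya holds 85% of Larkspur, so Priya controls Larkspur.
Juniper and Priya together hold 22% + 60% = 82% of Kestrel, so Priya controls Kestrel.
Larkspur and Juniper together hold 30% + 55% = 85% of Cobalt, so Priya controls Cobalt.
Priya holds 70% of Cinder, so Priya controls Cinder.
No other company's threshold is met.
Priya controls 5 companies.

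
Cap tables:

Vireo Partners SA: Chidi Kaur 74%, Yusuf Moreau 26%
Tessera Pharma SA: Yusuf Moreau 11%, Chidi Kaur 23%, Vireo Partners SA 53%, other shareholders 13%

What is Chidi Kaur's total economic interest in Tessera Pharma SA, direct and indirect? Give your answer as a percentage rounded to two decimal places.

Chidi reaches Tessera along 2 paths.
Direct stake: 23% = 23%.
Via Vireo: 74% × 53% = 39.22%.
Total: 23% + 39.22% = 62.22%.

62.22%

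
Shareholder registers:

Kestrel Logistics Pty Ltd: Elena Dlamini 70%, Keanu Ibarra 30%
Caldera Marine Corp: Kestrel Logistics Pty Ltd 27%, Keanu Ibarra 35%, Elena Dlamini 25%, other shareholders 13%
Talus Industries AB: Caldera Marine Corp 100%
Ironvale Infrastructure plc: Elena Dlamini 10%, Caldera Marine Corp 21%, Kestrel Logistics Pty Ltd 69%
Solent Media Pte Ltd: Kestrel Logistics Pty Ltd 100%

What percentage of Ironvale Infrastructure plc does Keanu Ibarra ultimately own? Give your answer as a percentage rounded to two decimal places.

29.75%

Keanu reaches Ironvale along 3 paths.
Via Kestrel → Caldera: 30% × 27% × 21% = 1.701%.
Via Caldera: 35% × 21% = 7.35%.
Via Kestrel: 30% × 69% = 20.7%.
Total: 1.701% + 7.35% + 20.7% = 29.751%.
Rounded: 29.75%.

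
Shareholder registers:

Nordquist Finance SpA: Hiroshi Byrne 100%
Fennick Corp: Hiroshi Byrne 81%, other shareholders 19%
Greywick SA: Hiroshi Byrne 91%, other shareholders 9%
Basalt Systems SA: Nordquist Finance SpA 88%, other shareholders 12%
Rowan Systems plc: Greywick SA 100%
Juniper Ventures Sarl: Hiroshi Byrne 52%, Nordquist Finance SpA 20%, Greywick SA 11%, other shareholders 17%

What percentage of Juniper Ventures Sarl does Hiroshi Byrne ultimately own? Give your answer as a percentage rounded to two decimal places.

Hiroshi reaches Juniper along 3 paths.
Direct stake: 52% = 52%.
Via Nordquist: 100% × 20% = 20%.
Via Greywick: 91% × 11% = 10.01%.
Total: 52% + 20% + 10.01% = 82.01%.

82.01%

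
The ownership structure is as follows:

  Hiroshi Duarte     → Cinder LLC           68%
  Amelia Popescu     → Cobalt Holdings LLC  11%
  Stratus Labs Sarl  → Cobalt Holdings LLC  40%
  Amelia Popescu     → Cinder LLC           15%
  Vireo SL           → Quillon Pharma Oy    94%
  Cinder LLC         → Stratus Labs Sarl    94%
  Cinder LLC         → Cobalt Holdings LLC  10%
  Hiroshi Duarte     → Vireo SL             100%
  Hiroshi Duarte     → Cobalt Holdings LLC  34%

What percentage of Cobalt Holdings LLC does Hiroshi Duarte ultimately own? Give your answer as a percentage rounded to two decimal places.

66.37%

Hiroshi reaches Cobalt along 3 paths.
Via Cinder → Stratus: 68% × 94% × 40% = 25.568%.
Direct stake: 34% = 34%.
Via Cinder: 68% × 10% = 6.8%.
Total: 25.568% + 34% + 6.8% = 66.368%.
Rounded: 66.37%.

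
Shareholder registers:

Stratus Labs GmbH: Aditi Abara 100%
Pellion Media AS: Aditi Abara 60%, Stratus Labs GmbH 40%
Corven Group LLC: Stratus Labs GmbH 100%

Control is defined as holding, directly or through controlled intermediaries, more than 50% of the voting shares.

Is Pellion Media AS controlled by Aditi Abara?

Aditi holds 100% of Stratus, so Aditi controls Stratus.
Aditi and Stratus together hold 60% + 40% = 100% of Pellion, so Aditi controls Pellion.

Yes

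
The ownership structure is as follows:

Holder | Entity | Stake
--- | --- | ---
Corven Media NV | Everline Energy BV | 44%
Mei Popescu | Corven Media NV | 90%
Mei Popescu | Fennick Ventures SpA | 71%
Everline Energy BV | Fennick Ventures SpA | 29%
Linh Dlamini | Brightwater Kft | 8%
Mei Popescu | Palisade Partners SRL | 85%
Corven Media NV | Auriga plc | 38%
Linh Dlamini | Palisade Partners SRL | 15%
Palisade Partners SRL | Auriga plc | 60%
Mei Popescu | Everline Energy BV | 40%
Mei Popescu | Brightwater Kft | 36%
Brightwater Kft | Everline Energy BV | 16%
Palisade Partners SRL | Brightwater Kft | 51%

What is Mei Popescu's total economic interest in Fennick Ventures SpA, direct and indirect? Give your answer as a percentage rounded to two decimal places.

97.77%

Mei reaches Fennick along 5 paths.
Direct stake: 71% = 71%.
Via Brightwater → Everline: 36% × 16% × 29% = 1.6704%.
Via Palisade → Brightwater → Everline: 85% × 51% × 16% × 29% = 2.01144%.
Via Corven → Everline: 90% × 44% × 29% = 11.484%.
Via Everline: 40% × 29% = 11.6%.
Total: 71% + 1.6704% + 2.01144% + 11.484% + 11.6% = 97.76584%.
Rounded: 97.77%.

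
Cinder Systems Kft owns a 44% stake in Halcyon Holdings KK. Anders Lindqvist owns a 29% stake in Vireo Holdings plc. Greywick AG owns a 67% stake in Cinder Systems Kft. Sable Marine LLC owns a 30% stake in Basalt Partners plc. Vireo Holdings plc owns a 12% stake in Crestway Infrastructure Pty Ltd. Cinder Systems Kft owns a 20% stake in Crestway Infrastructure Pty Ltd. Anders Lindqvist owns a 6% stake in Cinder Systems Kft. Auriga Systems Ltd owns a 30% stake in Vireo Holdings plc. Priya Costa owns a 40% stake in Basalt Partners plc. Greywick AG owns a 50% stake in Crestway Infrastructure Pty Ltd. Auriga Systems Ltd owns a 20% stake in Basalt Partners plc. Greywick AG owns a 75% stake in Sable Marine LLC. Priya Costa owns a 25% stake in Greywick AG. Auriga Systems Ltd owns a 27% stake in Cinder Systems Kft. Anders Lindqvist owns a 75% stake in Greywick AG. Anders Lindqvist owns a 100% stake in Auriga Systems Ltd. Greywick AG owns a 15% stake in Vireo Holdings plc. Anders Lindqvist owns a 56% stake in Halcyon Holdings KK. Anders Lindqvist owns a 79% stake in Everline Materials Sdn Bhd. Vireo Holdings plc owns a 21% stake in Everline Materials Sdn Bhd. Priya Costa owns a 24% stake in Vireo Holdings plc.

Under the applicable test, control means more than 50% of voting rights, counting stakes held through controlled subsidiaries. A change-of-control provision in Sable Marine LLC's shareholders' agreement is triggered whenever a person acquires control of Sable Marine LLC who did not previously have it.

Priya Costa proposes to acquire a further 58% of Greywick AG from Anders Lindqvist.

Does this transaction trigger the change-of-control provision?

The purchase adds only to Priya's holdings (Anders's stake shrinks), so Priya is the only person who could newly come to control Sable.
Priya's largest direct stake is 40% in Basalt, which does not meet the threshold, so Priya controls no company.
Neither Priya nor any entity Priya controls holds any voting interest in Sable.
So before the transaction, Priya does not control Sable.
After the purchase, Priya's direct stake in Greywick rises to 25% + 58% = 83%, and Anders's stake falls to 17%.
Priya holds 83% of Greywick, so Priya controls Greywick.
Greywick holds 75% of Sable, so Priya controls Sable.
Priya did not control Sable before and does after, so the clause is triggered.

Yes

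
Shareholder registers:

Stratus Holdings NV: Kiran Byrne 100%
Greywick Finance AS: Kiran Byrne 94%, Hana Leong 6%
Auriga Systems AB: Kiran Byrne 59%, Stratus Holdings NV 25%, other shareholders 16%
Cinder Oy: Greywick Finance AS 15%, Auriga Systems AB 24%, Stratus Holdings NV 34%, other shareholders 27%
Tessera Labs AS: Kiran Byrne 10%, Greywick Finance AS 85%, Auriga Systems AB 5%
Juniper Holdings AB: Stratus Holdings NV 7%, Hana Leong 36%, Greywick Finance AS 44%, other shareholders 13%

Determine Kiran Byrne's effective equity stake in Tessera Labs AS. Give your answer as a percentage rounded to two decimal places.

Kiran reaches Tessera along 4 paths.
Direct stake: 10% = 10%.
Via Greywick: 94% × 85% = 79.9%.
Via Auriga: 59% × 5% = 2.95%.
Via Stratus → Auriga: 100% × 25% × 5% = 1.25%.
Total: 10% + 79.9% + 2.95% + 1.25% = 94.1%.
Rounded: 94.10%.

94.10%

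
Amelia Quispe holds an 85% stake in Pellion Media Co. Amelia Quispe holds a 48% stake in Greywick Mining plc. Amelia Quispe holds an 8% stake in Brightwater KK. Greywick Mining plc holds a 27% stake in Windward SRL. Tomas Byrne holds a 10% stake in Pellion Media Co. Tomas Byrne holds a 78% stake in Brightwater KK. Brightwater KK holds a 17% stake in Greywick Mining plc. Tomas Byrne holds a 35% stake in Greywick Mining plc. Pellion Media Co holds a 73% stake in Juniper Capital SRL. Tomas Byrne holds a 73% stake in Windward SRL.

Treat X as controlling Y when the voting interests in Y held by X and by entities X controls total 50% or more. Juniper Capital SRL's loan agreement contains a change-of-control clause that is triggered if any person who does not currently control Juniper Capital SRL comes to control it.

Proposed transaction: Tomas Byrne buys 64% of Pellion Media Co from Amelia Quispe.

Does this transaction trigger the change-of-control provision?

The purchase adds only to Tomas's holdings (Amelia's stake shrinks), so Tomas is the only person who could newly come to control Juniper.
Tomas holds 78% of Brightwater, so Tomas controls Brightwater.
Brightwater and Tomas together hold 17% + 35% = 52% of Greywick, so Tomas controls Greywick.
Tomas and Greywick together hold 73% + 27% = 100% of Windward, so Tomas controls Windward.
Neither Tomas nor any entity Tomas controls holds any voting interest in Juniper.
So before the transaction, Tomas does not control Juniper.
After the purchase, Tomas's direct stake in Pellion rises to 10% + 64% = 74%, and Amelia's stake falls to 21%.
Tomas holds 74% of Pellion, so Tomas controls Pellion.
Pellion holds 73% of Juniper, so Tomas controls Juniper.
Tomas did not control Juniper before and does after, so the clause is triggered.

Yes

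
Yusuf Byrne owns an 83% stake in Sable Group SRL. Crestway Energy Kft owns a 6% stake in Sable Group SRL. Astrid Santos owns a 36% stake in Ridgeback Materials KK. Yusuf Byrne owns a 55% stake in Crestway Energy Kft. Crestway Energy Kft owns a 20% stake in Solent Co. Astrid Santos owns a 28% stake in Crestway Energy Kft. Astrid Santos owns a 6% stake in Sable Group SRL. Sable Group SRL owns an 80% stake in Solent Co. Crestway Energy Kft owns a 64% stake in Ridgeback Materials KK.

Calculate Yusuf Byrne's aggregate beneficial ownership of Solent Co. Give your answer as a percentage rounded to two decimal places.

Yusuf reaches Solent along 3 paths.
Via Crestway → Sable: 55% × 6% × 80% = 2.64%.
Via Sable: 83% × 80% = 66.4%.
Via Crestway: 55% × 20% = 11%.
Total: 2.64% + 66.4% + 11% = 80.04%.

80.04%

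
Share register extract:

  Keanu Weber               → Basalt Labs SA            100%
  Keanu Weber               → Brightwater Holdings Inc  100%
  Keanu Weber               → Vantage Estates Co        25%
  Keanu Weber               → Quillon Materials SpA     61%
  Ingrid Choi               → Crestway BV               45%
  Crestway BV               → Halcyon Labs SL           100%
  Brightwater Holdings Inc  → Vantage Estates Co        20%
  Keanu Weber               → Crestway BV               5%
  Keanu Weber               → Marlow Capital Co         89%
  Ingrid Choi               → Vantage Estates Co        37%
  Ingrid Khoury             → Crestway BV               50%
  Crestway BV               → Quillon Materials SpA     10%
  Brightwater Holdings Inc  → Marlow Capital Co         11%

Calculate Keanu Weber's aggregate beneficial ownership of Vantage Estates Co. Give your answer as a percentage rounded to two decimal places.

45.00%

Keanu reaches Vantage along 2 paths.
Via Brightwater: 100% × 20% = 20%.
Direct stake: 25% = 25%.
Total: 20% + 25% = 45%.
Rounded: 45.00%.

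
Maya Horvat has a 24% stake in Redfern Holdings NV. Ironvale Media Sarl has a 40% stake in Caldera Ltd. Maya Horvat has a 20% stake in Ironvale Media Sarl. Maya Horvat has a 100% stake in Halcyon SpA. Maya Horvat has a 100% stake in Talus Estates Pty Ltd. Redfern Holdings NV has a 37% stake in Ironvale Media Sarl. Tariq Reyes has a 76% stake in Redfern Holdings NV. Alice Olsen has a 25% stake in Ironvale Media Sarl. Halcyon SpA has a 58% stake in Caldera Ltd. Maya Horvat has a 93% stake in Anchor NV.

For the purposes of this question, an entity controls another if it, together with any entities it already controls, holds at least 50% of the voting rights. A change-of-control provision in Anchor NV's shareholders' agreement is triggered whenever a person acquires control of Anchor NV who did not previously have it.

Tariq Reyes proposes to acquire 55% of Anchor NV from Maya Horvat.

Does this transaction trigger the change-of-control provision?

Yes

The purchase adds only to Tariq's holdings (Maya's stake shrinks), so Tariq is the only person who could newly come to control Anchor.
Tariq holds 76% of Redfern, so Tariq controls Redfern.
Neither Tariq nor any entity Tariq controls holds any voting interest in Anchor.
So before the transaction, Tariq does not control Anchor.
After the purchase, Tariq holds 55% of Anchor directly, and Maya's stake falls to 38%.
Tariq holds 55% of Anchor, so Tariq controls Anchor.
Tariq did not control Anchor before and does after, so the clause is triggered.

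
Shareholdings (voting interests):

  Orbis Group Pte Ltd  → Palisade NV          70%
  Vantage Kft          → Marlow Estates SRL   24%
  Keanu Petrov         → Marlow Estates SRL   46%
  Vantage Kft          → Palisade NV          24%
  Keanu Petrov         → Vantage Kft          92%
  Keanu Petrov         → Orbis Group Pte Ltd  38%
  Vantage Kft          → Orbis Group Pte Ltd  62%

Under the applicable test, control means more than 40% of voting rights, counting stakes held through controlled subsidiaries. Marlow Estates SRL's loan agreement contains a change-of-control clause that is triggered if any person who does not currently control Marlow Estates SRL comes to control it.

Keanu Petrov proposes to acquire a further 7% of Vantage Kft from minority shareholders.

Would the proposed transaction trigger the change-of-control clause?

The purchase changes only Keanu's holdings, so Keanu is the only person who could newly come to control Marlow.
Keanu holds 92% of Vantage, so Keanu controls Vantage.
Vantage and Keanu together hold 24% + 46% = 70% of Marlow, so Keanu controls Marlow.
So Keanu already controls Marlow before the transaction.
After the purchase, Keanu's direct stake in Vantage rises to 92% + 7% = 99%.
Keanu controlled Marlow already, so this is not a new person acquiring control; every other person's position is unchanged or reduced.
No new person acquires control, so the clause is not triggered.

No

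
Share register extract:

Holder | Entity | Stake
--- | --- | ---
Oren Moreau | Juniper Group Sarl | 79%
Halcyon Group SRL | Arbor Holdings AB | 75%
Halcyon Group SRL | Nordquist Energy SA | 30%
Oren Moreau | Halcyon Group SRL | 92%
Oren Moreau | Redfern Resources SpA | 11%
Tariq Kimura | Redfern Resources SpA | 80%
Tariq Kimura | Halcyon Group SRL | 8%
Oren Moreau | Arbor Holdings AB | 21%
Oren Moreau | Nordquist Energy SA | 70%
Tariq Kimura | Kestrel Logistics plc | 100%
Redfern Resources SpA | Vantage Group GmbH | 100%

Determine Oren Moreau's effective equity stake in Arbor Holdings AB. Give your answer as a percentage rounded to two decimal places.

Oren reaches Arbor along 2 paths.
Via Halcyon: 92% × 75% = 69%.
Direct stake: 21% = 21%.
Total: 69% + 21% = 90%.
Rounded: 90.00%.

90.00%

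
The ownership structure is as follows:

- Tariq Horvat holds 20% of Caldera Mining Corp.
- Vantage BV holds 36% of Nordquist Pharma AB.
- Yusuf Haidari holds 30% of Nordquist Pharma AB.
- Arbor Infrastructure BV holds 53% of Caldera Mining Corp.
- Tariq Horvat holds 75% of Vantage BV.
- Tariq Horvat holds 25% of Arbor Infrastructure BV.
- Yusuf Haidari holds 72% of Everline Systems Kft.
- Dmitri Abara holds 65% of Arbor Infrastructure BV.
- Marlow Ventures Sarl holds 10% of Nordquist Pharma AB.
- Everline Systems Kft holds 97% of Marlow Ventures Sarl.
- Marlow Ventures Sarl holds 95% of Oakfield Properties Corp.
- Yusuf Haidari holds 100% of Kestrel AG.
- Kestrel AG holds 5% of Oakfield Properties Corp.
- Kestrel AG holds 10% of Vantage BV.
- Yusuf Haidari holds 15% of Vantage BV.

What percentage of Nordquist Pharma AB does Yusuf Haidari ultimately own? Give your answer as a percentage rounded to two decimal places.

Yusuf reaches Nordquist along 4 paths.
Via Vantage: 15% × 36% = 5.4%.
Via Kestrel → Vantage: 100% × 10% × 36% = 3.6%.
Via Everline → Marlow: 72% × 97% × 10% = 6.984%.
Direct stake: 30% = 30%.
Total: 5.4% + 3.6% + 6.984% + 30% = 45.984%.
Rounded: 45.98%.

45.98%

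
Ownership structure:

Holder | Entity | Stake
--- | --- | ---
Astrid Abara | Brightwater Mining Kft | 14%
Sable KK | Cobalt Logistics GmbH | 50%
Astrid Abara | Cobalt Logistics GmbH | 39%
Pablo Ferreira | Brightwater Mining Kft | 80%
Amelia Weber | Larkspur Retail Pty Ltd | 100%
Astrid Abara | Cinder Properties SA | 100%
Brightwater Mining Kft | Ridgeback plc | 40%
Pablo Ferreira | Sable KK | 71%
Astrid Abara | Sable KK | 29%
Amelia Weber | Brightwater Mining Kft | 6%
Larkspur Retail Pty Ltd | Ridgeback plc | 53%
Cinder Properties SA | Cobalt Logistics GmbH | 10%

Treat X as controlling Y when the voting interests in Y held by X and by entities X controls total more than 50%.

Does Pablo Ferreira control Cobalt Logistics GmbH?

No

Pablo holds 71% of Sable, so Pablo controls Sable.
Pablo holds 80% of Brightwater, so Pablo controls Brightwater.
In Cobalt, Pablo's side holds only 50%, not > 50%.
So Pablo does not control Cobalt.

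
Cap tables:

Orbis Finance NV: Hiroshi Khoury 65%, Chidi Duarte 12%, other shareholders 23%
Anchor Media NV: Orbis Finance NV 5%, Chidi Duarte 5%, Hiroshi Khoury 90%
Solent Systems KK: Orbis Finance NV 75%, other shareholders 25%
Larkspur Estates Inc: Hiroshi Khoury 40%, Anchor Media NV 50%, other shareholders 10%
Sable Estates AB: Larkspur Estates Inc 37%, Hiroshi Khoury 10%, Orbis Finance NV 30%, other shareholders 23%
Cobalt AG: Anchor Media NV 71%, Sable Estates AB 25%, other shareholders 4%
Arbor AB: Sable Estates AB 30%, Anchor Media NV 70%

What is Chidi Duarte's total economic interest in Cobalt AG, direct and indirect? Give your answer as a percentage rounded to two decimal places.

Chidi reaches Cobalt along 5 paths.
Via Orbis → Anchor: 12% × 5% × 71% = 0.426%.
Via Anchor: 5% × 71% = 3.55%.
Via Orbis → Anchor → Larkspur → Sable: 12% × 5% × 50% × 37% × 25% = 0.02775%.
Via Anchor → Larkspur → Sable: 5% × 50% × 37% × 25% = 0.23125%.
Via Orbis → Sable: 12% × 30% × 25% = 0.9%.
Total: 0.426% + 3.55% + 0.02775% + 0.23125% + 0.9% = 5.135%.
Rounded: 5.14%.

5.14%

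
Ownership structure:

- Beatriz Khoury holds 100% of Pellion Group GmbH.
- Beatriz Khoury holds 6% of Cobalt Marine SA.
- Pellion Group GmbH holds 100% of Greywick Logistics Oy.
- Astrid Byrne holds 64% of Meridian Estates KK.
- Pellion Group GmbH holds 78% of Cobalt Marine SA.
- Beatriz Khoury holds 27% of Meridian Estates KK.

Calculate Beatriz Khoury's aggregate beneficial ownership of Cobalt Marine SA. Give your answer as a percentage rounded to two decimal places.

84.00%

Beatriz reaches Cobalt along 2 paths.
Via Pellion: 100% × 78% = 78%.
Direct stake: 6% = 6%.
Total: 78% + 6% = 84%.
Rounded: 84.00%.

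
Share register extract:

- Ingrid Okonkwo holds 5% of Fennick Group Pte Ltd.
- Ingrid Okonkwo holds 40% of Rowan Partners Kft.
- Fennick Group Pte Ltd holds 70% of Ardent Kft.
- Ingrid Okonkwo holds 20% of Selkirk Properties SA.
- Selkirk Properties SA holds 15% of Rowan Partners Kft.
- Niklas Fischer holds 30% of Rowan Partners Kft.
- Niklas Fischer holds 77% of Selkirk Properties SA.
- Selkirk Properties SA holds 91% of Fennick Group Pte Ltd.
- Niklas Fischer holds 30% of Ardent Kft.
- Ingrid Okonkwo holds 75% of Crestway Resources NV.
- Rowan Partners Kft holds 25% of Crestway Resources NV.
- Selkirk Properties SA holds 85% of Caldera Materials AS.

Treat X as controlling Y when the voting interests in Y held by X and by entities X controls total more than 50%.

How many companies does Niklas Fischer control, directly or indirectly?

Niklas holds 77% of Selkirk, so Niklas controls Selkirk.
Selkirk holds 91% of Fennick, so Niklas controls Fennick.
Selkirk holds 85% of Caldera, so Niklas controls Caldera.
Niklas and Fennick together hold 30% + 70% = 100% of Ardent, so Niklas controls Ardent.
No other company's threshold is met.
Niklas controls 4 companies.

4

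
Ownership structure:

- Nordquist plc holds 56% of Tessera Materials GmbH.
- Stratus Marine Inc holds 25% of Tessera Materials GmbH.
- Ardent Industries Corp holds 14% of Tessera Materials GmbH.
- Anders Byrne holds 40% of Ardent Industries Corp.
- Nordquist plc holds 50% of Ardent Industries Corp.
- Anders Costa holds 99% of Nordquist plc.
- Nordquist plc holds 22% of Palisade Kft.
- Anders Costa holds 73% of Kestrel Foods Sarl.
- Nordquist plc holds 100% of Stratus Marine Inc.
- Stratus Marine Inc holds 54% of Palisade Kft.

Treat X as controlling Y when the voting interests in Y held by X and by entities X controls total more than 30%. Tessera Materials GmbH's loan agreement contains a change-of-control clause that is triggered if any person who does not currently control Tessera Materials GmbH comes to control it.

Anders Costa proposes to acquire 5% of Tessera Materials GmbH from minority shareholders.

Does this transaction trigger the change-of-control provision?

No

The purchase changes only Anders Costa's holdings, so Anders Costa is the only person who could newly come to control Tessera.
Anders Costa holds 99% of Nordquist, so Anders Costa controls Nordquist.
Nordquist holds 100% of Stratus, so Anders Costa controls Stratus.
Nordquist holds 50% of Ardent, so Anders Costa controls Ardent.
Ardent and Stratus and Nordquist together hold 14% + 25% + 56% = 95% of Tessera, so Anders Costa controls Tessera.
So Anders Costa already controls Tessera before the transaction.
After the purchase, Anders Costa holds 5% of Tessera directly.
Anders Costa controlled Tessera already, so this is not a new person acquiring control; every other person's position is unchanged or reduced.
No new person acquires control, so the clause is not triggered.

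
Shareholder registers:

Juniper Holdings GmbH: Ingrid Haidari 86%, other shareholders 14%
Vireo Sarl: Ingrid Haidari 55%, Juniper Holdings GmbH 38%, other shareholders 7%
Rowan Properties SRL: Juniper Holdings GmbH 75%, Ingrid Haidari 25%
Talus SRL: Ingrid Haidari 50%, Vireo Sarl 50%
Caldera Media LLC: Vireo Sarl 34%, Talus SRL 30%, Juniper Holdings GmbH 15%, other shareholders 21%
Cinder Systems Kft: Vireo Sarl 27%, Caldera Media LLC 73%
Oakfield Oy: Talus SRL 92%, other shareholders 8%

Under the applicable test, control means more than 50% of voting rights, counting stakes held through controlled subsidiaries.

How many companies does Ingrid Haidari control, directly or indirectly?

Ingrid holds 86% of Juniper, so Ingrid controls Juniper.
Ingrid and Juniper together hold 55% + 38% = 93% of Vireo, so Ingrid controls Vireo.
Juniper and Ingrid together hold 75% + 25% = 100% of Rowan, so Ingrid controls Rowan.
Ingrid and Vireo together hold 50% + 50% = 100% of Talus, so Ingrid controls Talus.
Vireo and Talus and Juniper together hold 34% + 30% + 15% = 79% of Caldera, so Ingrid controls Caldera.
Vireo and Caldera together hold 27% + 73% = 100% of Cinder, so Ingrid controls Cinder.
Talus holds 92% of Oakfield, so Ingrid controls Oakfield.
Ingrid controls 7 companies.

7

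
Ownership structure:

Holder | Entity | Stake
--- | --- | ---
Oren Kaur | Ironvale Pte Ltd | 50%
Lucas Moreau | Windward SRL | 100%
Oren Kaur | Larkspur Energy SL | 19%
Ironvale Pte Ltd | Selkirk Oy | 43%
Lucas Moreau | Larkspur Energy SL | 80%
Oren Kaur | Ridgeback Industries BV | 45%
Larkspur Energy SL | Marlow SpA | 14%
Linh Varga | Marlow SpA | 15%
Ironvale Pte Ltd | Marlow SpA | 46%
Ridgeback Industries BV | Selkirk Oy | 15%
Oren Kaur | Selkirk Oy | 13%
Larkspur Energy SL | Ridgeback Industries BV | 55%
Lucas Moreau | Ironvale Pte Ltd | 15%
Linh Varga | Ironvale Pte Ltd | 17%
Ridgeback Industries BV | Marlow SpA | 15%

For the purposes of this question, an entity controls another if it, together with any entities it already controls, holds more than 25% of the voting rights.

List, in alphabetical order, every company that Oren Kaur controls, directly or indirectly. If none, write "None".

Oren holds 50% of Ironvale, so Oren controls Ironvale.
Oren holds 45% of Ridgeback, so Oren controls Ridgeback.
Ridgeback and Ironvale together hold 15% + 46% = 61% of Marlow, so Oren controls Marlow.
Oren and Ironvale and Ridgeback together hold 13% + 43% + 15% = 71% of Selkirk, so Oren controls Selkirk.
No other company's threshold is met.

Ironvale Pte Ltd, Marlow SpA, Ridgeback Industries BV, Selkirk Oy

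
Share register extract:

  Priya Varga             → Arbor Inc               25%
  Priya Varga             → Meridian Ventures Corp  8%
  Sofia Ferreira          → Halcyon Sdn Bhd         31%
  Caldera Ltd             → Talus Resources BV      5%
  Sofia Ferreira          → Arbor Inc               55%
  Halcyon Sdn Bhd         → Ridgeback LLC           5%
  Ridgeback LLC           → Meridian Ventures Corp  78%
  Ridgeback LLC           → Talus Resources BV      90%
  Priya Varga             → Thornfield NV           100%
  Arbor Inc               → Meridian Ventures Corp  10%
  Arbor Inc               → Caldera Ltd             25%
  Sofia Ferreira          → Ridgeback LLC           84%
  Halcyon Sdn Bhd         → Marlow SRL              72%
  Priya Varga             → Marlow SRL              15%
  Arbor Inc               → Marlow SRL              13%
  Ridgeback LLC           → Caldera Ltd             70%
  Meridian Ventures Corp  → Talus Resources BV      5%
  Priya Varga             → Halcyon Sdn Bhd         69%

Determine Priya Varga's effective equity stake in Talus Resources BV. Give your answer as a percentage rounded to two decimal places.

Priya reaches Talus along 6 paths.
Via Halcyon → Ridgeback: 69% × 5% × 90% = 3.105%.
Via Arbor → Caldera: 25% × 25% × 5% = 0.3125%.
Via Halcyon → Ridgeback → Caldera: 69% × 5% × 70% × 5% = 0.12075%.
Via Halcyon → Ridgeback → Meridian: 69% × 5% × 78% × 5% = 0.13455%.
Via Meridian: 8% × 5% = 0.4%.
Via Arbor → Meridian: 25% × 10% × 5% = 0.125%.
Total: 3.105% + 0.3125% + 0.12075% + 0.13455% + 0.4% + 0.125% = 4.1978%.
Rounded: 4.20%.

4.20%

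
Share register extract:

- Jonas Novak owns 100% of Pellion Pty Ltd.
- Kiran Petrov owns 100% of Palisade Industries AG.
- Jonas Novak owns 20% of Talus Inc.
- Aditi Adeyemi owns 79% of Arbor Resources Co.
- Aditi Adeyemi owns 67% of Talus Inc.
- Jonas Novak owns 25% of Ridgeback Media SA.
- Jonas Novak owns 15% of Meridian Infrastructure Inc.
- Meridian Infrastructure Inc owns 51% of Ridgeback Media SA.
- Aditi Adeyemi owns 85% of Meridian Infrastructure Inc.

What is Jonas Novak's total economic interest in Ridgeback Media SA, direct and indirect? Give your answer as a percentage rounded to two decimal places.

32.65%

Jonas reaches Ridgeback along 2 paths.
Via Meridian: 15% × 51% = 7.65%.
Direct stake: 25% = 25%.
Total: 7.65% + 25% = 32.65%.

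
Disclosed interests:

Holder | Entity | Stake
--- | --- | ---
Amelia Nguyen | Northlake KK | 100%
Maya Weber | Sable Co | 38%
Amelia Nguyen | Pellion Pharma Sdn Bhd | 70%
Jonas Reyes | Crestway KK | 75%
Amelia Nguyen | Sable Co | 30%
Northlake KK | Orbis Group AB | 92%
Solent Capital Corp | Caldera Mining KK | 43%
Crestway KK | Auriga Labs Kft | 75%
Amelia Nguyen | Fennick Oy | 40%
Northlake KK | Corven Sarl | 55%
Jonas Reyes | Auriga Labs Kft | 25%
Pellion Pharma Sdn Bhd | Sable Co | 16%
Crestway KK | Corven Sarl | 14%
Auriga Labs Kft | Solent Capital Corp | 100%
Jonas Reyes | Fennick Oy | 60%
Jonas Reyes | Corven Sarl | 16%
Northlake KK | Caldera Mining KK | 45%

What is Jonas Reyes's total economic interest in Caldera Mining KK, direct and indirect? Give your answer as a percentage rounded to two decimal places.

34.94%

Jonas reaches Caldera along 2 paths.
Via Crestway → Auriga → Solent: 75% × 75% × 100% × 43% = 24.1875%.
Via Auriga → Solent: 25% × 100% × 43% = 10.75%.
Total: 24.1875% + 10.75% = 34.9375%.
Rounded: 34.94%.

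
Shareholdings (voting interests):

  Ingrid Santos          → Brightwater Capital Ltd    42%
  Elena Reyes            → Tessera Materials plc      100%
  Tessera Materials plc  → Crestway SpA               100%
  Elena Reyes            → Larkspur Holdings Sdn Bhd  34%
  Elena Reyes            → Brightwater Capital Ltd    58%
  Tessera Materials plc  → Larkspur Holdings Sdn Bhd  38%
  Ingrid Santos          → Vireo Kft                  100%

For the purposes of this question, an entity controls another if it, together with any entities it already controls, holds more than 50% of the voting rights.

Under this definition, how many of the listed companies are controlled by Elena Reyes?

4

Elena holds 100% of Tessera, so Elena controls Tessera.
Elena holds 58% of Brightwater, so Elena controls Brightwater.
Tessera and Elena together hold 38% + 34% = 72% of Larkspur, so Elena controls Larkspur.
Tessera holds 100% of Crestway, so Elena controls Crestway.
No other company's threshold is met.
Elena controls 4 companies.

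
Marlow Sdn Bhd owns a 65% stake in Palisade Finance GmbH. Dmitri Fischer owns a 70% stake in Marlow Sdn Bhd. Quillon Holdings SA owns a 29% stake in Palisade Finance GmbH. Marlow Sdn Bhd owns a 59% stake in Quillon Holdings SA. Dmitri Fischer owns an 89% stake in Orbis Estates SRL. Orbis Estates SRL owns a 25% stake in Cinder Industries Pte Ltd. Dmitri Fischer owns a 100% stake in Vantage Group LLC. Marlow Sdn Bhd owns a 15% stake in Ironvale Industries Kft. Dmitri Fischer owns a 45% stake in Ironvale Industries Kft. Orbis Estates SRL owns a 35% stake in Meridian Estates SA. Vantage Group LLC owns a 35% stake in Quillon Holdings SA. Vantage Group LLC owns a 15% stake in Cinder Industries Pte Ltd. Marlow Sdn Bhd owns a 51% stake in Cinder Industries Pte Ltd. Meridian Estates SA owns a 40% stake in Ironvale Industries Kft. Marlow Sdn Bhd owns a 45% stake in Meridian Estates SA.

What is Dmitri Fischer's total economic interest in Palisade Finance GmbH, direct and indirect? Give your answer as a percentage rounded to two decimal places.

67.63%

Dmitri reaches Palisade along 3 paths.
Via Marlow → Quillon: 70% × 59% × 29% = 11.977%.
Via Vantage → Quillon: 100% × 35% × 29% = 10.15%.
Via Marlow: 70% × 65% = 45.5%.
Total: 11.977% + 10.15% + 45.5% = 67.627%.
Rounded: 67.63%.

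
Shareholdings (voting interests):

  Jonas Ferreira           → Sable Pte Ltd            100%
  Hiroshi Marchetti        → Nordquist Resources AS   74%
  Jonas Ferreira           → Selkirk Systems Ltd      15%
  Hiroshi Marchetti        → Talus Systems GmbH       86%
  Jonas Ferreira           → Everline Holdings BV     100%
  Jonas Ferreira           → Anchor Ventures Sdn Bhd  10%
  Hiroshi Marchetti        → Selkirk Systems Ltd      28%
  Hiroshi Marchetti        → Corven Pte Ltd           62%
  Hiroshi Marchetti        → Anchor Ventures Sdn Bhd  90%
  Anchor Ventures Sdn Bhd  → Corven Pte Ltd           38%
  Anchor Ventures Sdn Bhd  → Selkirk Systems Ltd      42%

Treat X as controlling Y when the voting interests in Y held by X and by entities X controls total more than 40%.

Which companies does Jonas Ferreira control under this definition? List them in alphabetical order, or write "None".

Everline Holdings BV, Sable Pte Ltd

Jonas holds 100% of Everline, so Jonas controls Everline.
Jonas holds 100% of Sable, so Jonas controls Sable.
No other company's threshold is met.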